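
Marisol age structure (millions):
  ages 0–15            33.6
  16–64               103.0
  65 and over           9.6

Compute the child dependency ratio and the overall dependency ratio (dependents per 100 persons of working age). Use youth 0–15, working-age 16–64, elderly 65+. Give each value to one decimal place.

Youth dependency ratio = 33.6 / 103.0 × 100 = 32.6
Total dependency ratio = (33.6 + 9.6) / 103.0 × 100 = 43.2 / 103.0 × 100 = 41.9

Youth dependency ratio: 32.6
Total dependency ratio: 41.9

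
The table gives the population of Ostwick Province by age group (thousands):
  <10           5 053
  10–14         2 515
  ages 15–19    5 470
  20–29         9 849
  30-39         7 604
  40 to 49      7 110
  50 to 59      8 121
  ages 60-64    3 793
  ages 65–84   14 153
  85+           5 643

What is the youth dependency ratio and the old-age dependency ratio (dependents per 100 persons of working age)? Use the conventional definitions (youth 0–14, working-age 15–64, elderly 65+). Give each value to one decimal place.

Youth dependency ratio: 18.0
Old-age dependency ratio: 47.2

0–14: 5 053 + 2 515 = 7 568
15–64: 5 470 + 9 849 + 7 604 + 7 110 + 8 121 + 3 793 = 41 947
65+: 14 153 + 5 643 = 19 796
Youth dependency ratio = 7 568 / 41 947 × 100 = 18.0
Old-age dependency ratio = 19 796 / 41 947 × 100 = 47.2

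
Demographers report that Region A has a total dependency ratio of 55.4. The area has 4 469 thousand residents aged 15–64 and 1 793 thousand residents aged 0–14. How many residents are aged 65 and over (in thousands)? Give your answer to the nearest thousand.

Aged 65 and over: 683

Total dependency ratio = (youth + elderly) / working-age × 100
55.4 = (1 793 + E) / 4 469 × 100
⇒ 683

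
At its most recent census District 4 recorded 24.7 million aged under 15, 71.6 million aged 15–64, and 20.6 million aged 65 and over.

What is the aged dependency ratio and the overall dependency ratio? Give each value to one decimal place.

Old-age dependency ratio = 20.6 / 71.6 × 100 = 28.8
Total dependency ratio = (24.7 + 20.6) / 71.6 × 100 = 45.3 / 71.6 × 100 = 63.3

Old-age dependency ratio: 28.8
Total dependency ratio: 63.3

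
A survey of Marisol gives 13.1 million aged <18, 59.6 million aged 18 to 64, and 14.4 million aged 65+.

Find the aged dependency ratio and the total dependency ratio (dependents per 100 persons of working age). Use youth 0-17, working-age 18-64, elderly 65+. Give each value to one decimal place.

Old-age dependency ratio = 14.4 / 59.6 × 100 = 24.2
Total dependency ratio = (13.1 + 14.4) / 59.6 × 100 = 27.5 / 59.6 × 100 = 46.1

Old-age dependency ratio: 24.2
Total dependency ratio: 46.1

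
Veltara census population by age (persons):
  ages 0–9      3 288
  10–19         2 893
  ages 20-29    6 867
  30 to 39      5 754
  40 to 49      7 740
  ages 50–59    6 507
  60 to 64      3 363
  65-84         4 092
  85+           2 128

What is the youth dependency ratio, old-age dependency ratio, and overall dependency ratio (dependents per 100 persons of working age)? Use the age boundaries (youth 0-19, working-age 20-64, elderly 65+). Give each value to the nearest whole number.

Youth dependency ratio: 20
Old-age dependency ratio: 21
Total dependency ratio: 41

0–19: 3 288 + 2 893 = 6 181
20–64: 6 867 + 5 754 + 7 740 + 6 507 + 3 363 = 30 231
65+: 4 092 + 2 128 = 6 220
Youth dependency ratio = 6 181 / 30 231 × 100 = 20
Old-age dependency ratio = 6 220 / 30 231 × 100 = 21
Total dependency ratio = (6 181 + 6 220) / 30 231 × 100 = 12 401 / 30 231 × 100 = 41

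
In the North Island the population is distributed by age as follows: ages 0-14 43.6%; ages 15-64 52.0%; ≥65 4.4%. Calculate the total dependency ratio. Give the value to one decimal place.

Total dependency ratio = (43.6 + 4.4) / 52.0 × 100 = 48.0 / 52.0 × 100 = 92.3

Total dependency ratio: 92.3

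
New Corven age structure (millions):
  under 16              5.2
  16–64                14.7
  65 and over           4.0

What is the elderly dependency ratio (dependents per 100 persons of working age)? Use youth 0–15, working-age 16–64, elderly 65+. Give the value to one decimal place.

Old-age dependency ratio: 27.2

Old-age dependency ratio = 4.0 / 14.7 × 100 = 27.2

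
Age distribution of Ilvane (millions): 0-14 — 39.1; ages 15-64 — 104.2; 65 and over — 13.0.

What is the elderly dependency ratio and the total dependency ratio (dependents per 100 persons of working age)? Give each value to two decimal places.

Old-age dependency ratio: 12.48
Total dependency ratio: 50.00

Old-age dependency ratio = 13.0 / 104.2 × 100 = 12.48
Total dependency ratio = (39.1 + 13.0) / 104.2 × 100 = 52.1 / 104.2 × 100 = 50.00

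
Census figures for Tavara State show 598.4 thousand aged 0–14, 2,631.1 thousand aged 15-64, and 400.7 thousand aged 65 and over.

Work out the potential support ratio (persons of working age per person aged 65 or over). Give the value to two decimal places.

Potential support ratio: 6.57

Potential support ratio = 2,631.1 / 400.7 = 6.57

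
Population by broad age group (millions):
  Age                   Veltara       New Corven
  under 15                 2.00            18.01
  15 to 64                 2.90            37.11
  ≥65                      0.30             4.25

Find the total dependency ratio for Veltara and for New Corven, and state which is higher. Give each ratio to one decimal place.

Veltara: 79.3
New Corven: 60.0
Higher: Veltara

Veltara: (2.00 + 0.30) / 2.90 × 100 = 2.30 / 2.90 × 100 = 79.3
New Corven: (18.01 + 4.25) / 37.11 × 100 = 22.26 / 37.11 × 100 = 60.0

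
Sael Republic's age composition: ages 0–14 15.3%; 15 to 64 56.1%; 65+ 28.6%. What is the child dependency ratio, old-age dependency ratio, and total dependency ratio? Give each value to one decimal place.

Youth dependency ratio = 15.3 / 56.1 × 100 = 27.3
Old-age dependency ratio = 28.6 / 56.1 × 100 = 51.0
Total dependency ratio = (15.3 + 28.6) / 56.1 × 100 = 43.9 / 56.1 × 100 = 78.3

Youth dependency ratio: 27.3
Old-age dependency ratio: 51.0
Total dependency ratio: 78.3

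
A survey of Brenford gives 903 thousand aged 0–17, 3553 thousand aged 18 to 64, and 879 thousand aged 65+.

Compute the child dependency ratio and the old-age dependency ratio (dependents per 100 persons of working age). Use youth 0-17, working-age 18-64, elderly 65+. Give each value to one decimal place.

Youth dependency ratio: 25.4
Old-age dependency ratio: 24.7

Youth dependency ratio = 903 / 3553 × 100 = 25.4
Old-age dependency ratio = 879 / 3553 × 100 = 24.7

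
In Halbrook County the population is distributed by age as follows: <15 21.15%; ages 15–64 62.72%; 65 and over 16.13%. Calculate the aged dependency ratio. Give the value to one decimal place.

Old-age dependency ratio = 16.13 / 62.72 × 100 = 25.7

Old-age dependency ratio: 25.7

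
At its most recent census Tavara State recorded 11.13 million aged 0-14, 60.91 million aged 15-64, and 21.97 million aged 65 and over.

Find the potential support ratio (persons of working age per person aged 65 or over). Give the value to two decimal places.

Potential support ratio: 2.77

Potential support ratio = 60.91 / 21.97 = 2.77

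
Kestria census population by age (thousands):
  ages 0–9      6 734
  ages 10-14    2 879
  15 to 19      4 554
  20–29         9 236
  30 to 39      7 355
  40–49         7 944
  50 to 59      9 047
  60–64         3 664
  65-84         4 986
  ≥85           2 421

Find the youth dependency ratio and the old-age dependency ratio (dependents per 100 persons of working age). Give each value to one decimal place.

Youth dependency ratio: 23.0
Old-age dependency ratio: 17.7

0–14: 6 734 + 2 879 = 9 613
15–64: 4 554 + 9 236 + 7 355 + 7 944 + 9 047 + 3 664 = 41 800
65+: 4 986 + 2 421 = 7 407
Youth dependency ratio = 9 613 / 41 800 × 100 = 23.0
Old-age dependency ratio = 7 407 / 41 800 × 100 = 17.7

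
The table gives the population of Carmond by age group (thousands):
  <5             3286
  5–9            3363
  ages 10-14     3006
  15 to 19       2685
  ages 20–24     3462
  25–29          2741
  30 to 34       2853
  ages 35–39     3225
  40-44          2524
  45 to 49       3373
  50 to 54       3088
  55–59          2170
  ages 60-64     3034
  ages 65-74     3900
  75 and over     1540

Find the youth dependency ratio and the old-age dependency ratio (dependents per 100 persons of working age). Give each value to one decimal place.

0–14: 3286 + 3363 + 3006 = 9655
15–64: 2685 + 3462 + 2741 + 2853 + 3225 + 2524 + 3373 + 3088 + 2170 + 3034 = 29155
65+: 3900 + 1540 = 5440
Youth dependency ratio = 9655 / 29155 × 100 = 33.1
Old-age dependency ratio = 5440 / 29155 × 100 = 18.7

Youth dependency ratio: 33.1
Old-age dependency ratio: 18.7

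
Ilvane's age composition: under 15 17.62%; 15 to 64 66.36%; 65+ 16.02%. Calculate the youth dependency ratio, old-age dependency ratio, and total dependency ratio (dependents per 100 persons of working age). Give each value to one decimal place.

Youth dependency ratio = 17.62 / 66.36 × 100 = 26.6
Old-age dependency ratio = 16.02 / 66.36 × 100 = 24.1
Total dependency ratio = (17.62 + 16.02) / 66.36 × 100 = 33.64 / 66.36 × 100 = 50.7

Youth dependency ratio: 26.6
Old-age dependency ratio: 24.1
Total dependency ratio: 50.7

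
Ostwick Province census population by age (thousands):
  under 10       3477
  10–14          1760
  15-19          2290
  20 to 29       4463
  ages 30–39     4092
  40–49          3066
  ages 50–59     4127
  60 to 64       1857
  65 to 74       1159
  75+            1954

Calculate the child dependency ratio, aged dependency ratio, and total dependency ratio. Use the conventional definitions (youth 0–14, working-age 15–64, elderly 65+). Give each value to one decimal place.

0–14: 3477 + 1760 = 5237
15–64: 2290 + 4463 + 4092 + 3066 + 4127 + 1857 = 19895
65+: 1159 + 1954 = 3113
Youth dependency ratio = 5237 / 19895 × 100 = 26.3
Old-age dependency ratio = 3113 / 19895 × 100 = 15.6
Total dependency ratio = (5237 + 3113) / 19895 × 100 = 8350 / 19895 × 100 = 42.0

Youth dependency ratio: 26.3
Old-age dependency ratio: 15.6
Total dependency ratio: 42.0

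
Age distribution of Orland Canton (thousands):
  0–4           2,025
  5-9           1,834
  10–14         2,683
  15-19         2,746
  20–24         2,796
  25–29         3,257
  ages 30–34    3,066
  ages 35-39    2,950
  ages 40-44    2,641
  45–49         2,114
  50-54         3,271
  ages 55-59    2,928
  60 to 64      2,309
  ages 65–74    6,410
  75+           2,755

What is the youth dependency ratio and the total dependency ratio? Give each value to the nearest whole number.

Youth dependency ratio: 23
Total dependency ratio: 56

0–14: 2,025 + 1,834 + 2,683 = 6,542
15–64: 2,746 + 2,796 + 3,257 + 3,066 + 2,950 + 2,641 + 2,114 + 3,271 + 2,928 + 2,309 = 28,078
65+: 6,410 + 2,755 = 9,165
Youth dependency ratio = 6,542 / 28,078 × 100 = 23
Total dependency ratio = (6,542 + 9,165) / 28,078 × 100 = 15,707 / 28,078 × 100 = 56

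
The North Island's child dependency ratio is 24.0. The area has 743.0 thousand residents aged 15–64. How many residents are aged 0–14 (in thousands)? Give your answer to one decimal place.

Aged 0–14: 178.3

Youth dependency ratio = youth / working-age × 100
24.0 = Y / 743.0 × 100
⇒ 178.3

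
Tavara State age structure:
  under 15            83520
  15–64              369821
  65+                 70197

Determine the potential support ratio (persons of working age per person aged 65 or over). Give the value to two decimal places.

Potential support ratio: 5.27

Potential support ratio = 369821 / 70197 = 5.27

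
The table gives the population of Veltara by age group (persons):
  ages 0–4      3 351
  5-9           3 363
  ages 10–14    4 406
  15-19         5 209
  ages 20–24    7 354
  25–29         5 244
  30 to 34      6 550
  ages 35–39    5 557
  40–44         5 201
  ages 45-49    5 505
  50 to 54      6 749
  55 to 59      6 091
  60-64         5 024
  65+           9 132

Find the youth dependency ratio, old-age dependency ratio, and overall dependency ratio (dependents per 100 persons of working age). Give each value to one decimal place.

0–14: 3 351 + 3 363 + 4 406 = 11 120
15–64: 5 209 + 7 354 + 5 244 + 6 550 + 5 557 + 5 201 + 5 505 + 6 749 + 6 091 + 5 024 = 58 484
65+: 9 132
Youth dependency ratio = 11 120 / 58 484 × 100 = 19.0
Old-age dependency ratio = 9 132 / 58 484 × 100 = 15.6
Total dependency ratio = (11 120 + 9 132) / 58 484 × 100 = 20 252 / 58 484 × 100 = 34.6

Youth dependency ratio: 19.0
Old-age dependency ratio: 15.6
Total dependency ratio: 34.6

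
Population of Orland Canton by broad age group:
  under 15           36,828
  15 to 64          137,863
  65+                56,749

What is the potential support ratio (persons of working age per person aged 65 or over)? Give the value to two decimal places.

Potential support ratio = 137,863 / 56,749 = 2.43

Potential support ratio: 2.43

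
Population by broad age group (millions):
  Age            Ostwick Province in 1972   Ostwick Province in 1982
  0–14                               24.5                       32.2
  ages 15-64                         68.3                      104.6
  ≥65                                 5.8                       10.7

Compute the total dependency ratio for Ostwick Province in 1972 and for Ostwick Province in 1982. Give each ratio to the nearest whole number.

Ostwick Province in 1972: (24.5 + 5.8) / 68.3 × 100 = 30.3 / 68.3 × 100 = 44
Ostwick Province in 1982: (32.2 + 10.7) / 104.6 × 100 = 42.9 / 104.6 × 100 = 41

Ostwick Province in 1972: 44
Ostwick Province in 1982: 41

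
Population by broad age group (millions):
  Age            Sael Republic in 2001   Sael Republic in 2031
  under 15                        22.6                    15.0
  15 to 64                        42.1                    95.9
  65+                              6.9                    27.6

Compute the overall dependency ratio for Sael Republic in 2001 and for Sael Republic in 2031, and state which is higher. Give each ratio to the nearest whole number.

Sael Republic in 2001: (22.6 + 6.9) / 42.1 × 100 = 29.5 / 42.1 × 100 = 70
Sael Republic in 2031: (15.0 + 27.6) / 95.9 × 100 = 42.6 / 95.9 × 100 = 44

Sael Republic in 2001: 70
Sael Republic in 2031: 44
Higher: Sael Republic in 2001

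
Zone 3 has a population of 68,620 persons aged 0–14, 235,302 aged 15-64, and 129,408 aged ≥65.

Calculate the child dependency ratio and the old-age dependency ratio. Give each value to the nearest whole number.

Youth dependency ratio: 29
Old-age dependency ratio: 55

Youth dependency ratio = 68,620 / 235,302 × 100 = 29
Old-age dependency ratio = 129,408 / 235,302 × 100 = 55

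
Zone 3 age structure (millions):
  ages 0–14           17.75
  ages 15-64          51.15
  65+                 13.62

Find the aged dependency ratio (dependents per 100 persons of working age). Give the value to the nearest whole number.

Old-age dependency ratio = 13.62 / 51.15 × 100 = 27

Old-age dependency ratio: 27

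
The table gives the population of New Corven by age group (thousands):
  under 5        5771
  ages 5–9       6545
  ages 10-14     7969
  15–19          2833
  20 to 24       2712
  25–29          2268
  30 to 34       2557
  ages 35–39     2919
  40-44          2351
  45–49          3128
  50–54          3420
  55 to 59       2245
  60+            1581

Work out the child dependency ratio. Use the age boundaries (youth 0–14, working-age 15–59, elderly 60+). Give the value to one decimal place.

Youth dependency ratio: 83.0

0–14: 5771 + 6545 + 7969 = 20285
15–59: 2833 + 2712 + 2268 + 2557 + 2919 + 2351 + 3128 + 3420 + 2245 = 24433
60+: 1581
Youth dependency ratio = 20285 / 24433 × 100 = 83.0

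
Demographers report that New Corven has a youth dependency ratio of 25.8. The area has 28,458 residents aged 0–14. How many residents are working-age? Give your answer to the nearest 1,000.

Youth dependency ratio = youth / working-age × 100
25.8 = 28,458 / W × 100
⇒ 110,000

Working-age: 110,000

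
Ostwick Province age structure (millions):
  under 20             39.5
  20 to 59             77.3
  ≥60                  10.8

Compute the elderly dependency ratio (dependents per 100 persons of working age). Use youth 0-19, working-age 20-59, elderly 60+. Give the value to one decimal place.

Old-age dependency ratio: 14.0

Old-age dependency ratio = 10.8 / 77.3 × 100 = 14.0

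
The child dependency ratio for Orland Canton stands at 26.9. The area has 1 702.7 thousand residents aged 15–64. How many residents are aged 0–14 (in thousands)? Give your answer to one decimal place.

Aged 0–14: 458.0

Youth dependency ratio = youth / working-age × 100
26.9 = Y / 1 702.7 × 100
⇒ 458.0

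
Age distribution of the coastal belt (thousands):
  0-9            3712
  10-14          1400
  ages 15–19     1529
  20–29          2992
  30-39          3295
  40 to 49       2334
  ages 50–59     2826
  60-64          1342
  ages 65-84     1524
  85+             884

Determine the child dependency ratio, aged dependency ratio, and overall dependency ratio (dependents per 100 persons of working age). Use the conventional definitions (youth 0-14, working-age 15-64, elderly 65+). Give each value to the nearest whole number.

Youth dependency ratio: 36
Old-age dependency ratio: 17
Total dependency ratio: 53

0–14: 3712 + 1400 = 5112
15–64: 1529 + 2992 + 3295 + 2334 + 2826 + 1342 = 14318
65+: 1524 + 884 = 2408
Youth dependency ratio = 5112 / 14318 × 100 = 36
Old-age dependency ratio = 2408 / 14318 × 100 = 17
Total dependency ratio = (5112 + 2408) / 14318 × 100 = 7520 / 14318 × 100 = 53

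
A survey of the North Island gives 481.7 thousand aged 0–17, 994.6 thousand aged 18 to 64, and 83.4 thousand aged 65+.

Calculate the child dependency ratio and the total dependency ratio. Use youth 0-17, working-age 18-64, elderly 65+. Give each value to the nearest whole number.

Youth dependency ratio: 48
Total dependency ratio: 57

Youth dependency ratio = 481.7 / 994.6 × 100 = 48
Total dependency ratio = (481.7 + 83.4) / 994.6 × 100 = 565.1 / 994.6 × 100 = 57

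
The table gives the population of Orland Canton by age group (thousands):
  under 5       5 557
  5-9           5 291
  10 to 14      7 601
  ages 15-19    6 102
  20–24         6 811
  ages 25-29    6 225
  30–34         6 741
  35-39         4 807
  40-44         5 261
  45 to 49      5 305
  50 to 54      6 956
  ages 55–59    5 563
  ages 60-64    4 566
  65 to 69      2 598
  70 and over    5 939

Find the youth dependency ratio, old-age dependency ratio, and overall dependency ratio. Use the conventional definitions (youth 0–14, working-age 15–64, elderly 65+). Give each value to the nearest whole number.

0–14: 5 557 + 5 291 + 7 601 = 18 449
15–64: 6 102 + 6 811 + 6 225 + 6 741 + 4 807 + 5 261 + 5 305 + 6 956 + 5 563 + 4 566 = 58 337
65+: 2 598 + 5 939 = 8 537
Youth dependency ratio = 18 449 / 58 337 × 100 = 32
Old-age dependency ratio = 8 537 / 58 337 × 100 = 15
Total dependency ratio = (18 449 + 8 537) / 58 337 × 100 = 26 986 / 58 337 × 100 = 46

Youth dependency ratio: 32
Old-age dependency ratio: 15
Total dependency ratio: 46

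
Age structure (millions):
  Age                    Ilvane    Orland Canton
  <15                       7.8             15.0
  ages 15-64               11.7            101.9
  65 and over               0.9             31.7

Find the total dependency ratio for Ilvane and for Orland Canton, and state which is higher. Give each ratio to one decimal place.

Ilvane: (7.8 + 0.9) / 11.7 × 100 = 8.7 / 11.7 × 100 = 74.4
Orland Canton: (15.0 + 31.7) / 101.9 × 100 = 46.7 / 101.9 × 100 = 45.8

Ilvane: 74.4
Orland Canton: 45.8
Higher: Ilvane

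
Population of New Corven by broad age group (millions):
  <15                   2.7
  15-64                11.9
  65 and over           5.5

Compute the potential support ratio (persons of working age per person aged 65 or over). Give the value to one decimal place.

Potential support ratio: 2.2

Potential support ratio = 11.9 / 5.5 = 2.2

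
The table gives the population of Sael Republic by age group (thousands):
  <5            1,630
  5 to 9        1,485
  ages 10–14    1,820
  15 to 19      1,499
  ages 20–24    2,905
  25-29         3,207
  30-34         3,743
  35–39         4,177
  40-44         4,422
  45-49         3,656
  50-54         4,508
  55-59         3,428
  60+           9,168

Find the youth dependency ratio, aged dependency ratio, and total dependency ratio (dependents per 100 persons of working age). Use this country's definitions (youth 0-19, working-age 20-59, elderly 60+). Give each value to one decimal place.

0–19: 1,630 + 1,485 + 1,820 + 1,499 = 6,434
20–59: 2,905 + 3,207 + 3,743 + 4,177 + 4,422 + 3,656 + 4,508 + 3,428 = 30,046
60+: 9,168
Youth dependency ratio = 6,434 / 30,046 × 100 = 21.4
Old-age dependency ratio = 9,168 / 30,046 × 100 = 30.5
Total dependency ratio = (6,434 + 9,168) / 30,046 × 100 = 15,602 / 30,046 × 100 = 51.9

Youth dependency ratio: 21.4
Old-age dependency ratio: 30.5
Total dependency ratio: 51.9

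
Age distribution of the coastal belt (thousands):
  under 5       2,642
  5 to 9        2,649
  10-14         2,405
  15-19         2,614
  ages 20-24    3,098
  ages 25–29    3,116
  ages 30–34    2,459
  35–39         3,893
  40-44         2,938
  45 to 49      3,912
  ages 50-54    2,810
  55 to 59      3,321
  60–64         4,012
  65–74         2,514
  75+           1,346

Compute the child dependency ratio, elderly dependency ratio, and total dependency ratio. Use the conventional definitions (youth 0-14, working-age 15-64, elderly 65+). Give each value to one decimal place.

Youth dependency ratio: 23.9
Old-age dependency ratio: 12.0
Total dependency ratio: 35.9

0–14: 2,642 + 2,649 + 2,405 = 7,696
15–64: 2,614 + 3,098 + 3,116 + 2,459 + 3,893 + 2,938 + 3,912 + 2,810 + 3,321 + 4,012 = 32,173
65+: 2,514 + 1,346 = 3,860
Youth dependency ratio = 7,696 / 32,173 × 100 = 23.9
Old-age dependency ratio = 3,860 / 32,173 × 100 = 12.0
Total dependency ratio = (7,696 + 3,860) / 32,173 × 100 = 11,556 / 32,173 × 100 = 35.9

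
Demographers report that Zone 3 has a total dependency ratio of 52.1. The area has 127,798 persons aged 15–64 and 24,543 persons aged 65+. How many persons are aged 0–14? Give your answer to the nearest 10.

Total dependency ratio = (youth + elderly) / working-age × 100
52.1 = (Y + 24,543) / 127,798 × 100
⇒ 42,040

Aged 0–14: 42,040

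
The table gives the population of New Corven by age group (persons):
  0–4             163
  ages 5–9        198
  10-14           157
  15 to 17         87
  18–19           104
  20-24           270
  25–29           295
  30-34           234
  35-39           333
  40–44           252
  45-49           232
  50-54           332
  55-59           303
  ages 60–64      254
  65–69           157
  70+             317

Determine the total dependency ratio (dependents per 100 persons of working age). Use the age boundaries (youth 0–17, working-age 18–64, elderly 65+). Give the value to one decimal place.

Total dependency ratio: 41.4

0–17: 163 + 198 + 157 + 87 = 605
18–64: 104 + 270 + 295 + 234 + 333 + 252 + 232 + 332 + 303 + 254 = 2609
65+: 157 + 317 = 474
Total dependency ratio = (605 + 474) / 2609 × 100 = 1079 / 2609 × 100 = 41.4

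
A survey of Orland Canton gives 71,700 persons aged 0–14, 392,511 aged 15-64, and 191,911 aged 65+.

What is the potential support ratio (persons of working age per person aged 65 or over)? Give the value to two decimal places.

Potential support ratio = 392,511 / 191,911 = 2.05

Potential support ratio: 2.05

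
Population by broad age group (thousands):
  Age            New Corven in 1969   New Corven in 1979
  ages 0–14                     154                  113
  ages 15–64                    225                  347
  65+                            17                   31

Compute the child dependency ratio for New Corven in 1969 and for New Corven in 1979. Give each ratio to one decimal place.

New Corven in 1969: 154 / 225 × 100 = 68.4
New Corven in 1979: 113 / 347 × 100 = 32.6

New Corven in 1969: 68.4
New Corven in 1979: 32.6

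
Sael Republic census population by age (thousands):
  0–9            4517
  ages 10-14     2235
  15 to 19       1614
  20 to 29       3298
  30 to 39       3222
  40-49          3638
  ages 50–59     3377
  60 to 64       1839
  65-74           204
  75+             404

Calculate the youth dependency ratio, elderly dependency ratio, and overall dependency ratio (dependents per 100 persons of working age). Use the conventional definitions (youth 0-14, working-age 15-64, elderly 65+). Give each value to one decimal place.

0–14: 4517 + 2235 = 6752
15–64: 1614 + 3298 + 3222 + 3638 + 3377 + 1839 = 16988
65+: 204 + 404 = 608
Youth dependency ratio = 6752 / 16988 × 100 = 39.7
Old-age dependency ratio = 608 / 16988 × 100 = 3.6
Total dependency ratio = (6752 + 608) / 16988 × 100 = 7360 / 16988 × 100 = 43.3

Youth dependency ratio: 39.7
Old-age dependency ratio: 3.6
Total dependency ratio: 43.3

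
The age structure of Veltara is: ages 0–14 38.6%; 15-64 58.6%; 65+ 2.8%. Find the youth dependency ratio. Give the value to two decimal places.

Youth dependency ratio = 38.6 / 58.6 × 100 = 65.87

Youth dependency ratio: 65.87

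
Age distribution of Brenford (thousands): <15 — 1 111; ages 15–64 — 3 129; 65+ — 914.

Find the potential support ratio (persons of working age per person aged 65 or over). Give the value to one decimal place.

Potential support ratio: 3.4

Potential support ratio = 3 129 / 914 = 3.4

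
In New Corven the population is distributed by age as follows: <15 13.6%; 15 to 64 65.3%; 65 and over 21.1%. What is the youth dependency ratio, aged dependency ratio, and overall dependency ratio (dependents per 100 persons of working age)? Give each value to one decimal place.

Youth dependency ratio = 13.6 / 65.3 × 100 = 20.8
Old-age dependency ratio = 21.1 / 65.3 × 100 = 32.3
Total dependency ratio = (13.6 + 21.1) / 65.3 × 100 = 34.7 / 65.3 × 100 = 53.1

Youth dependency ratio: 20.8
Old-age dependency ratio: 32.3
Total dependency ratio: 53.1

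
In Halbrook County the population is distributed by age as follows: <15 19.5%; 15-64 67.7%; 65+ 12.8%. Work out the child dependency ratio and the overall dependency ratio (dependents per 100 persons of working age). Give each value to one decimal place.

Youth dependency ratio: 28.8
Total dependency ratio: 47.7

Youth dependency ratio = 19.5 / 67.7 × 100 = 28.8
Total dependency ratio = (19.5 + 12.8) / 67.7 × 100 = 32.3 / 67.7 × 100 = 47.7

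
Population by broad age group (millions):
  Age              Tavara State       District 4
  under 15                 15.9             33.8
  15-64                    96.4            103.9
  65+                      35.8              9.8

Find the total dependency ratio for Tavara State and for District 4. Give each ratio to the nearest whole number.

Tavara State: 54
District 4: 42

Tavara State: (15.9 + 35.8) / 96.4 × 100 = 51.7 / 96.4 × 100 = 54
District 4: (33.8 + 9.8) / 103.9 × 100 = 43.6 / 103.9 × 100 = 42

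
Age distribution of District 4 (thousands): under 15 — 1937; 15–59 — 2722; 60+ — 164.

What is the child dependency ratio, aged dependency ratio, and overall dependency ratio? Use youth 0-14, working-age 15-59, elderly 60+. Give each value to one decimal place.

Youth dependency ratio = 1937 / 2722 × 100 = 71.2
Old-age dependency ratio = 164 / 2722 × 100 = 6.0
Total dependency ratio = (1937 + 164) / 2722 × 100 = 2101 / 2722 × 100 = 77.2

Youth dependency ratio: 71.2
Old-age dependency ratio: 6.0
Total dependency ratio: 77.2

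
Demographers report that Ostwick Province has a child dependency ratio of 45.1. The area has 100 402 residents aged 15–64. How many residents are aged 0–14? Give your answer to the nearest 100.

Aged 0–14: 45 300

Youth dependency ratio = youth / working-age × 100
45.1 = Y / 100 402 × 100
⇒ 45 300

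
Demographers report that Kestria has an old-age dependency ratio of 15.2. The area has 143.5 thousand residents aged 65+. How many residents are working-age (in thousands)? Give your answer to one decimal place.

Working-age: 944.1

Old-age dependency ratio = elderly / working-age × 100
15.2 = 143.5 / W × 100
⇒ 944.1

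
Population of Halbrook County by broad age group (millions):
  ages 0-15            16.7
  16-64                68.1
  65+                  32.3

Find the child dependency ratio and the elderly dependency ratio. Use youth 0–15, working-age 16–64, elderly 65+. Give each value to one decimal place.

Youth dependency ratio: 24.5
Old-age dependency ratio: 47.4

Youth dependency ratio = 16.7 / 68.1 × 100 = 24.5
Old-age dependency ratio = 32.3 / 68.1 × 100 = 47.4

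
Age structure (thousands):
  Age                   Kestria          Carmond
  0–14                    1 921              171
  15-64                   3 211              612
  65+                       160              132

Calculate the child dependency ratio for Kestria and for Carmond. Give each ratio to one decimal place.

Kestria: 59.8
Carmond: 27.9

Kestria: 1 921 / 3 211 × 100 = 59.8
Carmond: 171 / 612 × 100 = 27.9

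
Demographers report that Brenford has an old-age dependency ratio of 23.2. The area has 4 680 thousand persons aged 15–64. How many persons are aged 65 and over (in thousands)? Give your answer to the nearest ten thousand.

Aged 65 and over: 1 090

Old-age dependency ratio = elderly / working-age × 100
23.2 = E / 4 680 × 100
⇒ 1 090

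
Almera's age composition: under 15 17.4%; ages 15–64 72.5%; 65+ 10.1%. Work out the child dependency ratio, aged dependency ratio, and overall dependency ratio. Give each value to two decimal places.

Youth dependency ratio = 17.4 / 72.5 × 100 = 24.00
Old-age dependency ratio = 10.1 / 72.5 × 100 = 13.93
Total dependency ratio = (17.4 + 10.1) / 72.5 × 100 = 27.5 / 72.5 × 100 = 37.93

Youth dependency ratio: 24.00
Old-age dependency ratio: 13.93
Total dependency ratio: 37.93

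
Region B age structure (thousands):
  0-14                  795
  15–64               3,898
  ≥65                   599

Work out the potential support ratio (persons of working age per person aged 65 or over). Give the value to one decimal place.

Potential support ratio: 6.5

Potential support ratio = 3,898 / 599 = 6.5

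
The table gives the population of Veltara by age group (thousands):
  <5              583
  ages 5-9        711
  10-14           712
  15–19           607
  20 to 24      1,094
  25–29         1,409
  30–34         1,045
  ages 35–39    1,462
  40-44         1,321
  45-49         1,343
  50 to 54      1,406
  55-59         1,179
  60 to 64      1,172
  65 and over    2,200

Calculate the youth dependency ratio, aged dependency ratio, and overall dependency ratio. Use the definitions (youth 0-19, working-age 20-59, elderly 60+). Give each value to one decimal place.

0–19: 583 + 711 + 712 + 607 = 2,613
20–59: 1,094 + 1,409 + 1,045 + 1,462 + 1,321 + 1,343 + 1,406 + 1,179 = 10,259
60+: 1,172 + 2,200 = 3,372
Youth dependency ratio = 2,613 / 10,259 × 100 = 25.5
Old-age dependency ratio = 3,372 / 10,259 × 100 = 32.9
Total dependency ratio = (2,613 + 3,372) / 10,259 × 100 = 5,985 / 10,259 × 100 = 58.3

Youth dependency ratio: 25.5
Old-age dependency ratio: 32.9
Total dependency ratio: 58.3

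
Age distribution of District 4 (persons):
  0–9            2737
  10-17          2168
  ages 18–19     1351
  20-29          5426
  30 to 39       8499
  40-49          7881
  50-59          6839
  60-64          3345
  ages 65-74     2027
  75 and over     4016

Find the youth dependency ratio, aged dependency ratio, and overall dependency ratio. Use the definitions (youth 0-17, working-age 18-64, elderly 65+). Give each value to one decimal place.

Youth dependency ratio: 14.7
Old-age dependency ratio: 18.1
Total dependency ratio: 32.8

0–17: 2737 + 2168 = 4905
18–64: 1351 + 5426 + 8499 + 7881 + 6839 + 3345 = 33341
65+: 2027 + 4016 = 6043
Youth dependency ratio = 4905 / 33341 × 100 = 14.7
Old-age dependency ratio = 6043 / 33341 × 100 = 18.1
Total dependency ratio = (4905 + 6043) / 33341 × 100 = 10948 / 33341 × 100 = 32.8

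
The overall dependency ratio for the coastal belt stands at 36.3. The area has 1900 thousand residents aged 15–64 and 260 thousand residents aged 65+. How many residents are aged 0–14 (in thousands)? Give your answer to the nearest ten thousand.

Total dependency ratio = (youth + elderly) / working-age × 100
36.3 = (Y + 260) / 1900 × 100
⇒ 430

Aged 0–14: 430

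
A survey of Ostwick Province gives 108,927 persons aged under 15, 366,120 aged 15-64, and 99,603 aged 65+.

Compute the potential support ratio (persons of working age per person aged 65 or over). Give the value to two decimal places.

Potential support ratio: 3.68

Potential support ratio = 366,120 / 99,603 = 3.68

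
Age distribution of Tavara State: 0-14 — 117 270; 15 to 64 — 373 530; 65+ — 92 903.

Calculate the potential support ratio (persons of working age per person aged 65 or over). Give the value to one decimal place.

Potential support ratio: 4.0

Potential support ratio = 373 530 / 92 903 = 4.0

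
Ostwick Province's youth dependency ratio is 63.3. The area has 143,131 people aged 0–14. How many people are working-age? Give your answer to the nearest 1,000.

Working-age: 226,000

Youth dependency ratio = youth / working-age × 100
63.3 = 143,131 / W × 100
⇒ 226,000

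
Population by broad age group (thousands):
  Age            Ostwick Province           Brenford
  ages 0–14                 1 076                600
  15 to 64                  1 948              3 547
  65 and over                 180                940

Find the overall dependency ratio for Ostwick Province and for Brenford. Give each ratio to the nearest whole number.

Ostwick Province: 64
Brenford: 43

Ostwick Province: (1 076 + 180) / 1 948 × 100 = 1 256 / 1 948 × 100 = 64
Brenford: (600 + 940) / 3 547 × 100 = 1 540 / 3 547 × 100 = 43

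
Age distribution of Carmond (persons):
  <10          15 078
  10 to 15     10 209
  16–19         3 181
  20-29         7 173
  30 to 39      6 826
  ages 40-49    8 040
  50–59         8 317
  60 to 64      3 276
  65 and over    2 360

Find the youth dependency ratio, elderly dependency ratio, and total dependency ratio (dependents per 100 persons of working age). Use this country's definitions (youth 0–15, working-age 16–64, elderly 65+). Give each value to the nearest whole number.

0–15: 15 078 + 10 209 = 25 287
16–64: 3 181 + 7 173 + 6 826 + 8 040 + 8 317 + 3 276 = 36 813
65+: 2 360
Youth dependency ratio = 25 287 / 36 813 × 100 = 69
Old-age dependency ratio = 2 360 / 36 813 × 100 = 6
Total dependency ratio = (25 287 + 2 360) / 36 813 × 100 = 27 647 / 36 813 × 100 = 75

Youth dependency ratio: 69
Old-age dependency ratio: 6
Total dependency ratio: 75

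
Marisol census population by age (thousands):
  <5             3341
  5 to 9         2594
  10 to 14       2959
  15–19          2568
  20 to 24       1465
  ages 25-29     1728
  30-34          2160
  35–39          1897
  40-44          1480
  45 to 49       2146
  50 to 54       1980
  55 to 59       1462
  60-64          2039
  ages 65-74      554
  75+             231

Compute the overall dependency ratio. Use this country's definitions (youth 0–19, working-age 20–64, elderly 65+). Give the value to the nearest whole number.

0–19: 3341 + 2594 + 2959 + 2568 = 11462
20–64: 1465 + 1728 + 2160 + 1897 + 1480 + 2146 + 1980 + 1462 + 2039 = 16357
65+: 554 + 231 = 785
Total dependency ratio = (11462 + 785) / 16357 × 100 = 12247 / 16357 × 100 = 75

Total dependency ratio: 75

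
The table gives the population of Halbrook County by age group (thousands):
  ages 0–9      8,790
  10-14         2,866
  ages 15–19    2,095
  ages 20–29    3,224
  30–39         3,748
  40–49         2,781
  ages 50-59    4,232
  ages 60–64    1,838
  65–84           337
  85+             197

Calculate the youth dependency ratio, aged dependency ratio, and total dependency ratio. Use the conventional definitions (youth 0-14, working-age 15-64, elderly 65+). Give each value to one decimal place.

0–14: 8,790 + 2,866 = 11,656
15–64: 2,095 + 3,224 + 3,748 + 2,781 + 4,232 + 1,838 = 17,918
65+: 337 + 197 = 534
Youth dependency ratio = 11,656 / 17,918 × 100 = 65.1
Old-age dependency ratio = 534 / 17,918 × 100 = 3.0
Total dependency ratio = (11,656 + 534) / 17,918 × 100 = 12,190 / 17,918 × 100 = 68.0

Youth dependency ratio: 65.1
Old-age dependency ratio: 3.0
Total dependency ratio: 68.0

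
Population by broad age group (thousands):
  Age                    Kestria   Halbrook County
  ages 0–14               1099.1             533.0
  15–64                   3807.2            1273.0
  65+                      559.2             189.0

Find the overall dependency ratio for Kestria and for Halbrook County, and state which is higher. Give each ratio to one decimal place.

Kestria: 43.6
Halbrook County: 56.7
Higher: Halbrook County

Kestria: (1099.1 + 559.2) / 3807.2 × 100 = 1658.3 / 3807.2 × 100 = 43.6
Halbrook County: (533.0 + 189.0) / 1273.0 × 100 = 722.0 / 1273.0 × 100 = 56.7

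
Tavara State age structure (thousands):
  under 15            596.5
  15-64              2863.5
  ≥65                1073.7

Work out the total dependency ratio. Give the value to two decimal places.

Total dependency ratio = (596.5 + 1073.7) / 2863.5 × 100 = 1670.2 / 2863.5 × 100 = 58.33

Total dependency ratio: 58.33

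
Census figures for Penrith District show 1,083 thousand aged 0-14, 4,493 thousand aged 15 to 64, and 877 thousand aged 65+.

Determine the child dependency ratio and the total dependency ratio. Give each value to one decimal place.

Youth dependency ratio: 24.1
Total dependency ratio: 43.6

Youth dependency ratio = 1,083 / 4,493 × 100 = 24.1
Total dependency ratio = (1,083 + 877) / 4,493 × 100 = 1,960 / 4,493 × 100 = 43.6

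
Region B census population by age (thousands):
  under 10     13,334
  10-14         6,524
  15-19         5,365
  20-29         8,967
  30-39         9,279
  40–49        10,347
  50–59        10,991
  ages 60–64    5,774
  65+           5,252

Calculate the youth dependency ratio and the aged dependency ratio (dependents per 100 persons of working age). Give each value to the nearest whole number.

0–14: 13,334 + 6,524 = 19,858
15–64: 5,365 + 8,967 + 9,279 + 10,347 + 10,991 + 5,774 = 50,723
65+: 5,252
Youth dependency ratio = 19,858 / 50,723 × 100 = 39
Old-age dependency ratio = 5,252 / 50,723 × 100 = 10

Youth dependency ratio: 39
Old-age dependency ratio: 10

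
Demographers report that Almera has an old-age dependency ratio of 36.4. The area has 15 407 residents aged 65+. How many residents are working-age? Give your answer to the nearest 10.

Working-age: 42 330

Old-age dependency ratio = elderly / working-age × 100
36.4 = 15 407 / W × 100
⇒ 42 330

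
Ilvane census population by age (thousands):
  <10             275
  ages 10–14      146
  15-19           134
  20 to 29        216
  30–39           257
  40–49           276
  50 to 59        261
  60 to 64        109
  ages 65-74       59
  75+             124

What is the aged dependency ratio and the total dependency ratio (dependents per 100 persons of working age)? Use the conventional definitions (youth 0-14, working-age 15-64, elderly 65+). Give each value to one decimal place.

0–14: 275 + 146 = 421
15–64: 134 + 216 + 257 + 276 + 261 + 109 = 1253
65+: 59 + 124 = 183
Old-age dependency ratio = 183 / 1253 × 100 = 14.6
Total dependency ratio = (421 + 183) / 1253 × 100 = 604 / 1253 × 100 = 48.2

Old-age dependency ratio: 14.6
Total dependency ratio: 48.2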